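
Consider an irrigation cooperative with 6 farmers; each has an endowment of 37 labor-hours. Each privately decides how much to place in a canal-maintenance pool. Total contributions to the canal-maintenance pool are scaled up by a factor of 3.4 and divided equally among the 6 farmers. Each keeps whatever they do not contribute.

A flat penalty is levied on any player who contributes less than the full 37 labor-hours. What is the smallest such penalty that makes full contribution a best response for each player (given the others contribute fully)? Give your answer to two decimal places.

16.03 labor-hours

Given the others contribute fully, the best deviation is to contribute 0 (any partial contribution still incurs the fine and gives up units whose private return 0.5667 is below 1).
Deviating from 37 to 0 saves 37 labor-hours but forfeits the deviator's share of the drop in the canal-maintenance pool: 3.4/6 × 37 = 20.97.
So the deviation gain is 37 − 20.97 = 16.03, and the fine must be at least 16.03 labor-hours to wipe it out.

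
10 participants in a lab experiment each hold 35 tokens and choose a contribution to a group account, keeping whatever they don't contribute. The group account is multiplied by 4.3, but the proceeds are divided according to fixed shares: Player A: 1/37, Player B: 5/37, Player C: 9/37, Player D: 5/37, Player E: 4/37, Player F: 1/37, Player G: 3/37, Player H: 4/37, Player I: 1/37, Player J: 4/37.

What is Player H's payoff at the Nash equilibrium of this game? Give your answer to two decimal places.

A player with share s gets back 4.3·s per unit contributed, so full contribution is dominant for anyone with s > 1/4.3 = 0.2326 and zero contribution is dominant for anyone below.
Player C alone (share 9/37) is above the threshold, contributing 35; the remaining 9 contribute 0. Total contributed: 35.
Player H keeps 35 and receives 4.3 × 35 × 4/37 = 16.27 from the group account, for a payoff of 51.27.

51.27 tokens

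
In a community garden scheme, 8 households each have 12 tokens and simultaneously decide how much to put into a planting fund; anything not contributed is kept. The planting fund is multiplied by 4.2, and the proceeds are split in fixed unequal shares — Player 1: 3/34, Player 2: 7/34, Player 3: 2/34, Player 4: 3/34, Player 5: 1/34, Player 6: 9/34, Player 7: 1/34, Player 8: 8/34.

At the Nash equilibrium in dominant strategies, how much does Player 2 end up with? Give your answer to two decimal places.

22.38 tokens

A player with share s gets back 4.2·s per unit contributed, so full contribution is dominant for anyone with s > 1/4.2 = 0.2381 and zero contribution is dominant for anyone below.
The only share above 0.2381 is Player 6's 9/34, contributing 12; the remaining 7 contribute 0. Total contributed: 12.
Player 2 keeps 12 and receives 4.2 × 12 × 7/34 = 10.38 from the planting fund, for a payoff of 22.38.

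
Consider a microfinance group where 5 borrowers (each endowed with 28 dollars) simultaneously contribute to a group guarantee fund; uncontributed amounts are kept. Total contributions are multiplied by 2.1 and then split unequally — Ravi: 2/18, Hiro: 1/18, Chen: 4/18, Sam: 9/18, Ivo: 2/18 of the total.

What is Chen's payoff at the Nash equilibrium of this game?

For player j, contributing a unit is worthwhile iff 2.1 × (j's share) ≥ 1, i.e. iff j's share is at least 0.4762.
The only share above 0.4762 is Sam's 9/18, contributing 28; the remaining 4 contribute 0. Total contributed: 28.
Chen keeps 28 and receives 2.1 × 28 × 4/18 = 13.07 from the group guarantee fund, for a payoff of 41.07.

41.07 dollars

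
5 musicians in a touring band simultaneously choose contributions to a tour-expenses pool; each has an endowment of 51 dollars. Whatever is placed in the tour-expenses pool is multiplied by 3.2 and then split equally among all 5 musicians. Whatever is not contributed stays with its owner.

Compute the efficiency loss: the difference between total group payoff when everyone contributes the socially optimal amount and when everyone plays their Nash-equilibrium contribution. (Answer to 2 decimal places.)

561.00 dollars

Each contributed unit returns 3.2/5 = 0.6400 to its contributor — below 1 — so contributing 0 is dominant for every player. At the Nash equilibrium everyone keeps their 51, and the group total is 5 × 51 = 255.
Each contributed unit returns 3.200 to the group as a whole (0.6400 to each of 5 players), which exceeds 1, so the social optimum is full contribution: group total = 3.200 × 255 = 816.00.
Efficiency loss = 816.00 − 255 = 561.00.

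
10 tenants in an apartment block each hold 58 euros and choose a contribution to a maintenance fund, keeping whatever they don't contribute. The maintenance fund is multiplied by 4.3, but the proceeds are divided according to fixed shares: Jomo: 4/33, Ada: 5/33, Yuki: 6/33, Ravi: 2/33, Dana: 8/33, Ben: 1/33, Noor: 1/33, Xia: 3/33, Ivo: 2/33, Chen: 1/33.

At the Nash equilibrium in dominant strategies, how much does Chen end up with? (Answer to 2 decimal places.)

65.56 euros

Each unit j contributes comes back to j as 4.3 × (j's share), so j prefers to contribute only if that share exceeds 1/4.3 = 0.2326; otherwise keeping the unit dominates.
Dana alone (share 8/33) is above the threshold, contributing 58; the remaining 9 contribute 0. Total contributed: 58.
Chen keeps 58 and receives 4.3 × 58 × 1/33 = 7.56 from the maintenance fund, for a payoff of 65.56.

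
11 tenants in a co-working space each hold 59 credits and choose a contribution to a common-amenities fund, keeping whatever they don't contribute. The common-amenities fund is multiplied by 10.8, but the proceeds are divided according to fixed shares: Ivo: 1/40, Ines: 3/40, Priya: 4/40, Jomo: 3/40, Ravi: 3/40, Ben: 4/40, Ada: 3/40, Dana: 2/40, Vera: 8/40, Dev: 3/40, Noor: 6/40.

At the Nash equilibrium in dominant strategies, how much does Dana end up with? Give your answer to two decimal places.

A player with share s gets back 10.8·s per unit contributed, so full contribution is dominant for anyone with s > 1/10.8 = 0.0926 and zero contribution is dominant for anyone below.
The shares above 0.0926 belong to Priya, Ben, Vera and Noor, contributing 59 each; the remaining 7 contribute 0. Total contributed: 236.
Dana keeps 59 and receives 10.8 × 236 × 2/40 = 127.44 from the common-amenities fund, for a payoff of 186.44.

186.44 credits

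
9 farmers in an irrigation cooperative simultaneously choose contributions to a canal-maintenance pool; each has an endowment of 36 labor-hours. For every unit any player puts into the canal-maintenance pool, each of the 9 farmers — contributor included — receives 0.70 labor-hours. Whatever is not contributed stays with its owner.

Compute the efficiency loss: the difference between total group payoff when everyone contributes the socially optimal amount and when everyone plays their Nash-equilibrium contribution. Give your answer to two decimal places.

The private return per contributed unit is 0.70 < 1, so contributing 0 is dominant for every player. At the Nash equilibrium everyone keeps their 36, and the group total is 9 × 36 = 324.
Each contributed unit returns 6.300 to the group as a whole (0.70 to each of 9 players), which exceeds 1, so the social optimum is full contribution: group total = 6.300 × 324 = 2041.20.
Efficiency loss = 2041.20 − 324 = 1717.20.

1717.20 labor-hours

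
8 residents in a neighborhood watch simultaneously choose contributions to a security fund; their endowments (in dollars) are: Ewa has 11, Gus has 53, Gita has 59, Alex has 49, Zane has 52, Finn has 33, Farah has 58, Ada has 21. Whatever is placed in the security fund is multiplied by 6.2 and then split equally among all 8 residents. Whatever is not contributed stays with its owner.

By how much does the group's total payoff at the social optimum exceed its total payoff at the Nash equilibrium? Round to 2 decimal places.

The private return per contributed unit is 6.2/8 = 0.7750 < 1 for every player regardless of endowment, so the Nash equilibrium is zero contribution and the group total is Σ E_j = 11 + 53 + 59 + 49 + 52 + 33 + 58 + 21 = 336.
Each contributed unit returns 6.200 to the group, so the social optimum is full contribution by everyone: group total = 6.200 × 336 = 2083.20.
Efficiency loss = (6.200 − 1) × 336 = 1747.20.

1747.20 dollars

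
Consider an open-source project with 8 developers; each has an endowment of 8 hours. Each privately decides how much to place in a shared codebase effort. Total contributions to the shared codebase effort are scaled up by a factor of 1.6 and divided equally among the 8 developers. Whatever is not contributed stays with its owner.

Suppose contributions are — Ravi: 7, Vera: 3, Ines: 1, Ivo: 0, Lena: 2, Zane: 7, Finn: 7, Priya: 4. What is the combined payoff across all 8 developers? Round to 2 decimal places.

82.60 hours

Total contributed: 7 + 3 + 1 + 0 + 2 + 7 + 7 + 4 = 31; total kept: 8 × 8 − 31 = 33.
The shared codebase effort pays out 1.6 × 31 = 49.60 in aggregate.
Group total = 33 + 49.60 = 82.60.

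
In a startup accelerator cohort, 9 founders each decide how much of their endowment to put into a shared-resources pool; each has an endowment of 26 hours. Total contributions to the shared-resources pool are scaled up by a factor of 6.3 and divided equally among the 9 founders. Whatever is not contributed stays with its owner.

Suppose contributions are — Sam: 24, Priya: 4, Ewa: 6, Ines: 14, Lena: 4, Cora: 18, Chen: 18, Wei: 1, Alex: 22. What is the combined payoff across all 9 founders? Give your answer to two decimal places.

Total contributed: 24 + 4 + 6 + 14 + 4 + 18 + 18 + 1 + 22 = 111; total kept: 9 × 26 − 111 = 123.
The shared-resources pool pays out 6.3 × 111 = 699.30 in aggregate.
Group total = 123 + 699.30 = 822.30.

822.30 hours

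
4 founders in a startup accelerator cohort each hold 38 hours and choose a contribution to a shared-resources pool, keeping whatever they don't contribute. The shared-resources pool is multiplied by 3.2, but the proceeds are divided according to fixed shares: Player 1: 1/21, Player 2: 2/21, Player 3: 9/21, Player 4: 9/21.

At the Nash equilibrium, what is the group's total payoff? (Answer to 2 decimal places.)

Each unit j contributes comes back to j as 3.2 × (j's share), so j prefers to contribute only if that share exceeds 1/3.2 = 0.3125; otherwise keeping the unit dominates.
Player 3 and Player 4 are above the threshold, contributing 38 each; the remaining 2 contribute 0. Total contributed: 76.
The shared-resources pool pays out 3.2 × 76 = 243.20 in total (split across the unequal shares, but the aggregate is all that matters for the group sum).
The 2 free-riders keep 38 each, adding 76. Group total = 76 + 243.20 = 319.20.

319.20 hours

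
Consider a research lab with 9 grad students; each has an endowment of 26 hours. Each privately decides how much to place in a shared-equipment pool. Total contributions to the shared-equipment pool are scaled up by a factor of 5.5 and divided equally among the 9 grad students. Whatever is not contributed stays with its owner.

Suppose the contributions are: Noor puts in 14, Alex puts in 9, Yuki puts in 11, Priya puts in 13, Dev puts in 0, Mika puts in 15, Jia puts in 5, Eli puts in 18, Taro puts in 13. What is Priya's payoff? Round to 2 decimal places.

72.89 hours

Total contributed: 14 + 9 + 11 + 13 + 0 + 15 + 5 + 18 + 13 = 98.
Each receives 5.5 × 98 / 9 = 59.89 from the shared-equipment pool.
Priya keeps 26 − 13 = 13, so Priya's payoff is 13 + 59.89 = 72.89.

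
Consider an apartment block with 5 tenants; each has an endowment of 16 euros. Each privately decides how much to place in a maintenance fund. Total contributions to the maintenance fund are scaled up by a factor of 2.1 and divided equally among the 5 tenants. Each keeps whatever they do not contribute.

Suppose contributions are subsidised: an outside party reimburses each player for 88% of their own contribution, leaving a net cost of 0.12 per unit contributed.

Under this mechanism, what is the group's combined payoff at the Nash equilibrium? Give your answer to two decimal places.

Under the mechanism each unit contributed yields (2.1/5) / 0.12 = 3.5000 back to its contributor per unit of net cost, which exceeds 1, making full contribution the dominant choice for everyone.
At the Nash equilibrium everyone contributes 16. Group total payoff = 5 × (16 × 0.88 + 2.1 × 16) = 238.40.

238.40 euros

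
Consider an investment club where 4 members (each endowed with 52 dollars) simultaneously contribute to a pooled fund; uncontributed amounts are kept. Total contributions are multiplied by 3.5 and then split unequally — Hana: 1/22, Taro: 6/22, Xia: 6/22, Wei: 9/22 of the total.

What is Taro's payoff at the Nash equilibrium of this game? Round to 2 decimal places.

Player j's private return per contributed unit is 3.5 × (j's share). Contributing is weakly dominant for j when that share is at least 1/3.5 = 0.2857, and contributing 0 is dominant otherwise.
Only Wei (9/22) clears that bar, contributing 52; the remaining 3 contribute 0. Total contributed: 52.
Taro keeps 52 and receives 3.5 × 52 × 6/22 = 49.64 from the pooled fund, for a payoff of 101.64.

101.64 dollars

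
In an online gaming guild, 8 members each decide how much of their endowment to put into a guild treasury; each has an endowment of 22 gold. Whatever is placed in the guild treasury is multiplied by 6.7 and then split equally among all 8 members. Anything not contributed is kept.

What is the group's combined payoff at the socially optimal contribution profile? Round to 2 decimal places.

Each contributed unit returns 6.700 to the group as a whole (0.8375 to each of 8 players), which exceeds 1, so the social optimum is full contribution: group total = 6.700 × 176 = 1179.20.

1179.20 gold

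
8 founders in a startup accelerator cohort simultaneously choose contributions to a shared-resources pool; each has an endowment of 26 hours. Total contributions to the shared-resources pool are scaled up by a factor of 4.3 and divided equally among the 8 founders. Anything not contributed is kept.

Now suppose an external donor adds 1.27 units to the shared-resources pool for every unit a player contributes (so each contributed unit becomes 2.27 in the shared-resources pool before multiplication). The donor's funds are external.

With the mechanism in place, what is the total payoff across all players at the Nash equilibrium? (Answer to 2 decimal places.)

2030.29 hours

The effective private return per unit is now 4.3 × 2.27 / 8 = 1.2201 > 1, so every player's dominant strategy flips to full contribution.
So the Nash equilibrium is full contribution by all 8; the group earns 4.3 × 2.27 × 208 = 2030.29.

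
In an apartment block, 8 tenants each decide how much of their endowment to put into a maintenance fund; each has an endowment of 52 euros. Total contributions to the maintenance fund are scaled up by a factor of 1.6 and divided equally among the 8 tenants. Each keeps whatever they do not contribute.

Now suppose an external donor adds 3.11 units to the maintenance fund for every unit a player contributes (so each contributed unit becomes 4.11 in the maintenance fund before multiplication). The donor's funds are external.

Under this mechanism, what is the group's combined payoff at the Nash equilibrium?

The effective private return is 1.6 × 4.11 / 8 = 0.8220, which is still under 1, so the mechanism doesn't change anyone's dominant strategy: zero contribution.
Everyone keeps their endowment and the group total is 8 × 52 = 416.

416.00 euros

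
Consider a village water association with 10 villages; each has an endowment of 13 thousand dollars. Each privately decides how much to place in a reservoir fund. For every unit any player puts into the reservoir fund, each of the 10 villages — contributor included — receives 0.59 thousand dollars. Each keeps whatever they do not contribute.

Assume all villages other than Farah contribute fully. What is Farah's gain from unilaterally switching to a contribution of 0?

5.33 thousand dollars

Switching from a contribution of 13 to 0 lets Farah keep an extra 13 thousand dollars, but lowers the reservoir fund by 13, which costs Farah their own share of that drop: 0.59 × 13 = 7.67.
Net gain = 13 − 7.67 = 5.33. The private return per contributed unit (0.59) is below 1, so free-riding is indeed the best response regardless of what the others do.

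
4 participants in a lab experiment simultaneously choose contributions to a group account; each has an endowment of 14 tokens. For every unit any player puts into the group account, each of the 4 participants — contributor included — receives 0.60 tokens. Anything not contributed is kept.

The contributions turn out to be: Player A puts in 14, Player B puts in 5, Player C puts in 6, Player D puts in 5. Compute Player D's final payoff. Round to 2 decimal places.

27.00 tokens

Total contributed: 14 + 5 + 6 + 5 = 30.
Each receives 0.60 × 30 = 18.00 from the group account.
Player D keeps 14 − 5 = 9, so Player D's payoff is 9 + 18.00 = 27.00.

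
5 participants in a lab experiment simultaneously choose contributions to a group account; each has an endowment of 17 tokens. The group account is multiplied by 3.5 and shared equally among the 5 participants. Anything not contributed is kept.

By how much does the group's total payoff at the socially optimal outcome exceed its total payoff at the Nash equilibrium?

212.50 tokens

Each contributed unit returns 3.5/5 = 0.7000 to its contributor — below 1 — so contributing 0 is dominant for every player. At the Nash equilibrium everyone keeps their 17, and the group total is 5 × 17 = 85.
Each contributed unit returns 3.500 to the group as a whole (0.7000 to each of 5 players), which exceeds 1, so the social optimum is full contribution: group total = 3.500 × 85 = 297.50.
Efficiency loss = 297.50 − 85 = 212.50.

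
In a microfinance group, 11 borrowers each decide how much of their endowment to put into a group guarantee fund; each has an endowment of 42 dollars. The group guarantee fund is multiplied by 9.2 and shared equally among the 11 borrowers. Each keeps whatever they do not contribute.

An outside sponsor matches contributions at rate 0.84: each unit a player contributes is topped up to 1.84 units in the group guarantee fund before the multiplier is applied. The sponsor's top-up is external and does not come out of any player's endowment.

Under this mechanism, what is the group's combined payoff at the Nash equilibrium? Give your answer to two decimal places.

With the mechanism, a contributed unit returns 9.2 × 1.84 / 11 = 1.5389 per unit of net cost to the contributor — now above 1 — so contributing fully is weakly dominant for every player.
So the Nash equilibrium is full contribution by all 11; the group earns 9.2 × 1.84 × 462 = 7820.74.

7820.74 dollars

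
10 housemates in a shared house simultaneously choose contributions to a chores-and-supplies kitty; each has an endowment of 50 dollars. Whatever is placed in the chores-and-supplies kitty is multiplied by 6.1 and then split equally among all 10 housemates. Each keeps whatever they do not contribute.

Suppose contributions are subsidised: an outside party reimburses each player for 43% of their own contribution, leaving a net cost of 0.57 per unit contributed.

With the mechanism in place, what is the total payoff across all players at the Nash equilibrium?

3265.00 dollars

With the mechanism, a contributed unit returns (6.1/10) / 0.57 = 1.0702 per unit of net cost to the contributor — now above 1 — so contributing fully is weakly dominant for every player.
So the Nash equilibrium is full contribution by all 10; the group earns 10 × (50 × 0.43 + 6.1 × 50) = 3265.00.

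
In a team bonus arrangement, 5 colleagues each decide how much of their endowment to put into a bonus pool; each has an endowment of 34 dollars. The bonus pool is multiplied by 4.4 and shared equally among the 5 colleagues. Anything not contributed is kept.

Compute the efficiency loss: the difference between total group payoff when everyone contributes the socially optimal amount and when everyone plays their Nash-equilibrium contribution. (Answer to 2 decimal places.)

578.00 dollars

Each contributed unit returns 4.4/5 = 0.8800 to its contributor — below 1 — so contributing 0 is dominant for every player. At the Nash equilibrium everyone keeps their 34, and the group total is 5 × 34 = 170.
Each contributed unit returns 4.400 to the group as a whole (0.8800 to each of 5 players), which exceeds 1, so the social optimum is full contribution: group total = 4.400 × 170 = 748.00.
Efficiency loss = 748.00 − 170 = 578.00.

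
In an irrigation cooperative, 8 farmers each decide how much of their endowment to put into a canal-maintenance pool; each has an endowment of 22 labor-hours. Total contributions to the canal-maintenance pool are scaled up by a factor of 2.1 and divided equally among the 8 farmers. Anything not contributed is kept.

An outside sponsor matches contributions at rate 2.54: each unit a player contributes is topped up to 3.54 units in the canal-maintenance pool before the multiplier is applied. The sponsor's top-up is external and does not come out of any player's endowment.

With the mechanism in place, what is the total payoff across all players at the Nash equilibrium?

176.00 labor-hours

With the mechanism, a contributed unit returns 2.1 × 3.54 / 8 = 0.9293 per unit of net cost — still below 1 — so contributing 0 remains dominant for every player.
Everyone keeps their endowment and the group total is 8 × 22 = 176.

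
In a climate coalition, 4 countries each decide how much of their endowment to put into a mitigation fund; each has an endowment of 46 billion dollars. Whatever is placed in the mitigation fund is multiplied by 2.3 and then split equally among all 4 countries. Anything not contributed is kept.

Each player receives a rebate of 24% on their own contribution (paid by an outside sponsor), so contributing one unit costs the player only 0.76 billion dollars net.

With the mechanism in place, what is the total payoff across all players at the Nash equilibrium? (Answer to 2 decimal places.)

With the mechanism, a contributed unit returns (2.3/4) / 0.76 = 0.7566 per unit of net cost — still below 1 — so contributing 0 remains dominant for every player.
Everyone keeps their endowment and the group total is 4 × 46 = 184.

184.00 billion dollars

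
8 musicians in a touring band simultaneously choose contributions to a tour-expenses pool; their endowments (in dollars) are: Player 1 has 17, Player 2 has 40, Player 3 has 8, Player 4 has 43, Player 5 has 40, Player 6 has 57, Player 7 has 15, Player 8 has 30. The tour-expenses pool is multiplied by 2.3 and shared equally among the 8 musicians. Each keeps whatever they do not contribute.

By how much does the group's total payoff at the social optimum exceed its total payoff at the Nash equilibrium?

325.00 dollars

The private return per contributed unit is 2.3/8 = 0.2875 < 1 for every player regardless of endowment, so the Nash equilibrium is zero contribution and the group total is Σ E_j = 17 + 40 + 8 + 43 + 40 + 57 + 15 + 30 = 250.
Each contributed unit returns 2.300 to the group, so the social optimum is full contribution by everyone: group total = 2.300 × 250 = 575.00.
Efficiency loss = (2.300 − 1) × 250 = 325.00.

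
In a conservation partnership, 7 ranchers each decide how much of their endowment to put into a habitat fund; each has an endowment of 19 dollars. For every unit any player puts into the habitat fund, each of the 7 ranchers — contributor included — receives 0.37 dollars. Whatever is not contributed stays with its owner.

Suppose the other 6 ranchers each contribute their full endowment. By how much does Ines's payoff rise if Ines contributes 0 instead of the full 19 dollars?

11.97 dollars

Switching from a contribution of 19 to 0 lets Ines keep an extra 19 dollars, but lowers the habitat fund by 19, which costs Ines their own share of that drop: 0.37 × 19 = 7.03.
Net gain = 19 − 7.03 = 11.97. The private return per contributed unit (0.37) is below 1, so free-riding is indeed the best response regardless of what the others do.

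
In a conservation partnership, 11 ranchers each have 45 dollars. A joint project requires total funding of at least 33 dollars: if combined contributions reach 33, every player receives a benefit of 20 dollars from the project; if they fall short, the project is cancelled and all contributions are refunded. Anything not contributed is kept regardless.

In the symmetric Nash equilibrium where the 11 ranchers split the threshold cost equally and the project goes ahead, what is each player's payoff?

Equal share of the threshold: 33/11 = 3.
At this profile no one gains by cutting their contribution: any cut drops the total below 33, the project is cancelled, contributions are refunded, and the deviator ends with 45, which is less than 45 − 3 + 20 = 62. Contributing more than 3 just wastes the excess. So contributing exactly 3 is a best response.
Each player's payoff: 45 − 3 + 20 = 62.

62 dollars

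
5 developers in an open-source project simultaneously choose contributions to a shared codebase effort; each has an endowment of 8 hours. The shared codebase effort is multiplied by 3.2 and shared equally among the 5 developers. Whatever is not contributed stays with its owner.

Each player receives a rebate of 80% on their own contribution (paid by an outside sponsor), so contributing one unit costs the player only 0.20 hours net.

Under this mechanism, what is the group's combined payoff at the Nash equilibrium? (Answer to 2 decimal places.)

160.00 hours

The effective private return per unit is now (3.2/5) / 0.20 = 3.2000 > 1, so every player's dominant strategy flips to full contribution.
So the Nash equilibrium is full contribution by all 5; the group earns 5 × (8 × 0.80 + 3.2 × 8) = 160.00.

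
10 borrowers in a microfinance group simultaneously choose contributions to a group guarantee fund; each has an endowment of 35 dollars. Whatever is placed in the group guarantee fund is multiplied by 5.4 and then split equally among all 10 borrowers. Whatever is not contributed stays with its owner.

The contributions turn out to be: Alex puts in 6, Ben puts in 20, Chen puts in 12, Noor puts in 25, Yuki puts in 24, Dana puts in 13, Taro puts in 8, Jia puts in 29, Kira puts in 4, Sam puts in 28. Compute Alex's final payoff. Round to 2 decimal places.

Total contributed: 6 + 20 + 12 + 25 + 24 + 13 + 8 + 29 + 4 + 28 = 169.
Each receives 5.4 × 169 / 10 = 91.26 from the group guarantee fund.
Alex keeps 35 − 6 = 29, so Alex's payoff is 29 + 91.26 = 120.26.

120.26 dollars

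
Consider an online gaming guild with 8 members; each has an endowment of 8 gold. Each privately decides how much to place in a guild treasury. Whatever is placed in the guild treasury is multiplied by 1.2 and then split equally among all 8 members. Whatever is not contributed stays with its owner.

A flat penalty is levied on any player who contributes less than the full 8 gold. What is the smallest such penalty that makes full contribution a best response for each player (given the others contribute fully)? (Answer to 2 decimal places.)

Given the others contribute fully, the best deviation is to contribute 0 (any partial contribution still incurs the fine and gives up units whose private return 0.1500 is below 1).
Deviating from 8 to 0 saves 8 gold but forfeits the deviator's share of the drop in the guild treasury: 1.2/8 × 8 = 1.20.
So the deviation gain is 8 − 1.20 = 6.80, and the fine must be at least 6.80 gold to wipe it out.

6.80 gold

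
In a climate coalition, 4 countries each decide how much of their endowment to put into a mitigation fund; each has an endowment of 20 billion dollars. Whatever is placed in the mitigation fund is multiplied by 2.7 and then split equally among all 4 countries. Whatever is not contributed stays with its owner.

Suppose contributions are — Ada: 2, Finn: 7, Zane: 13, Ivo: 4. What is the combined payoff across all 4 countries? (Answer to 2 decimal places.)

124.20 billion dollars

Total contributed: 2 + 7 + 13 + 4 = 26; total kept: 4 × 20 − 26 = 54.
The mitigation fund pays out 2.7 × 26 = 70.20 in aggregate.
Group total = 54 + 70.20 = 124.20.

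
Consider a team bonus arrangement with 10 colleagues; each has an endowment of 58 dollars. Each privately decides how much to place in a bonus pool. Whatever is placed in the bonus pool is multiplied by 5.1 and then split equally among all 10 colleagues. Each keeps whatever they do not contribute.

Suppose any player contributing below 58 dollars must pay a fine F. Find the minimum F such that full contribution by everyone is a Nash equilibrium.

28.42 dollars

Given the others contribute fully, the best deviation is to contribute 0 (any partial contribution still incurs the fine and gives up units whose private return 0.5100 is below 1).
Deviating from 58 to 0 saves 58 dollars but forfeits the deviator's share of the drop in the bonus pool: 5.1/10 × 58 = 29.58.
So the deviation gain is 58 − 29.58 = 28.42, and the fine must be at least 28.42 dollars to wipe it out.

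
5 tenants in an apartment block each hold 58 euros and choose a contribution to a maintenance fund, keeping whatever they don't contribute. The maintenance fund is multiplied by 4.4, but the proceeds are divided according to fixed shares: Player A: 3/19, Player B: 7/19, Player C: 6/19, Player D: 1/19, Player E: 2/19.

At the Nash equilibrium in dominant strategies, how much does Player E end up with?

For player j, contributing a unit is worthwhile iff 4.4 × (j's share) ≥ 1, i.e. iff j's share is at least 0.2273.
Player B and Player C clear that bar, contributing 58 each; the remaining 3 contribute 0. Total contributed: 116.
Player E keeps 58 and receives 4.4 × 116 × 2/19 = 53.73 from the maintenance fund, for a payoff of 111.73.

111.73 euros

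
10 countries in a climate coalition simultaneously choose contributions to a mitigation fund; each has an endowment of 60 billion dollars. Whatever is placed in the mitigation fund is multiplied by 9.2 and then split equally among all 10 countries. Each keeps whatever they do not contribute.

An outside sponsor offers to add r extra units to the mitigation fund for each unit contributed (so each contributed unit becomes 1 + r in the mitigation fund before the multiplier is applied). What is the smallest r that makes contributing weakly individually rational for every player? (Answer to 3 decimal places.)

0.087

With matching at rate r, one contributed unit becomes (1 + r) in the mitigation fund and returns 9.2 × (1 + r) / 10 to the contributor.
Setting this equal to 1: 1 + r = 10/9.2 = 1.0870.
So the minimum matching rate is r = 1.0870 − 1 = 0.087.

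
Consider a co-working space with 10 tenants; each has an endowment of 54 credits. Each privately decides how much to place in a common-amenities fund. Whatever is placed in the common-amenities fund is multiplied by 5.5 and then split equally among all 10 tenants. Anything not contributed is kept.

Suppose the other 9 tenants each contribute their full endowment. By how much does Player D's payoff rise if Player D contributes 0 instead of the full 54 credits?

24.30 credits

Switching from a contribution of 54 to 0 lets Player D keep an extra 54 credits, but lowers the common-amenities fund by 54, which costs Player D their own share of that drop: 5.5/10 × 54 = 29.70.
Net gain = 54 − 29.70 = 24.30. The private return per contributed unit (0.5500) is below 1, so free-riding is indeed the best response regardless of what the others do.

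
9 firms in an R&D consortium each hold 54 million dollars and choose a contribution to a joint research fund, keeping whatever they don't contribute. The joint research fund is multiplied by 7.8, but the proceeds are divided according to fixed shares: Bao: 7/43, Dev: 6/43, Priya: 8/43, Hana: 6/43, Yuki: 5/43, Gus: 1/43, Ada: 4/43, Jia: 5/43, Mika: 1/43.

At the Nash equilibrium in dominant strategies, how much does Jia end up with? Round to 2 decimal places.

Each unit j contributes comes back to j as 7.8 × (j's share), so j prefers to contribute only if that share exceeds 1/7.8 = 0.1282; otherwise keeping the unit dominates.
Bao, Dev, Priya and Hana clear that bar, contributing 54 each; the remaining 5 contribute 0. Total contributed: 216.
Jia keeps 54 and receives 7.8 × 216 × 5/43 = 195.91 from the joint research fund, for a payoff of 249.91.

249.91 million dollars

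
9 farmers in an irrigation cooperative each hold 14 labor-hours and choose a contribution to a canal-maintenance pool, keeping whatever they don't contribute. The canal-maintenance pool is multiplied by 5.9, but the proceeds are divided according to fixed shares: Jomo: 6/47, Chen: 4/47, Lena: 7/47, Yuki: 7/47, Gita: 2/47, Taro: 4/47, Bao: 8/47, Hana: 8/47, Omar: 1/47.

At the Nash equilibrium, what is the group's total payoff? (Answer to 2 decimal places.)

263.20 labor-hours

Player j's private return per contributed unit is 5.9 × (j's share). Contributing is weakly dominant for j when that share is at least 1/5.9 = 0.1695, and contributing 0 is dominant otherwise.
Bao and Hana clear that bar, contributing 14 each; the remaining 7 contribute 0. Total contributed: 28.
The canal-maintenance pool pays out 5.9 × 28 = 165.20 in total (split across the unequal shares, but the aggregate is all that matters for the group sum).
The 7 free-riders keep 14 each, adding 98. Group total = 98 + 165.20 = 263.20.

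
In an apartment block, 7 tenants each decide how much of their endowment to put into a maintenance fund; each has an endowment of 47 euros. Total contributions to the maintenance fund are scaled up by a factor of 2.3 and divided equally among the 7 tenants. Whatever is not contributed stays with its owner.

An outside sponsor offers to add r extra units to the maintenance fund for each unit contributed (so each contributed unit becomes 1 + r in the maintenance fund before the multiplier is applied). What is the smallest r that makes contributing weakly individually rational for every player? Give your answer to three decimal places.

2.043

With matching at rate r, one contributed unit becomes (1 + r) in the maintenance fund and returns 2.3 × (1 + r) / 7 to the contributor.
Setting this equal to 1: 1 + r = 7/2.3 = 3.0435.
So the minimum matching rate is r = 3.0435 − 1 = 2.043.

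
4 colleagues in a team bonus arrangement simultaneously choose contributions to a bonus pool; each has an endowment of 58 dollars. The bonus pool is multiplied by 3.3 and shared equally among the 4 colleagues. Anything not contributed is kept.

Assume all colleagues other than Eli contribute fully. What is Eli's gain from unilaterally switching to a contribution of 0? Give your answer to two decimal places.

10.15 dollars

Switching from a contribution of 58 to 0 lets Eli keep an extra 58 dollars, but lowers the bonus pool by 58, which costs Eli their own share of that drop: 3.3/4 × 58 = 47.85.
Net gain = 58 − 47.85 = 10.15. The private return per contributed unit (0.8250) is below 1, so free-riding is indeed the best response regardless of what the others do.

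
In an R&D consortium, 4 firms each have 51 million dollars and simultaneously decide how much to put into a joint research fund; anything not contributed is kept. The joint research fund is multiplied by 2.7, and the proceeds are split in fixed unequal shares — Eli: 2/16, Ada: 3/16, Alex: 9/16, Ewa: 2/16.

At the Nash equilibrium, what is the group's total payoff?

Each unit j contributes comes back to j as 2.7 × (j's share), so j prefers to contribute only if that share exceeds 1/2.7 = 0.3704; otherwise keeping the unit dominates.
Alex alone (share 9/16) is above the threshold, contributing 51; the remaining 3 contribute 0. Total contributed: 51.
The joint research fund pays out 2.7 × 51 = 137.70 in total (split across the unequal shares, but the aggregate is all that matters for the group sum).
The 3 free-riders keep 51 each, adding 153. Group total = 153 + 137.70 = 290.70.

290.70 million dollars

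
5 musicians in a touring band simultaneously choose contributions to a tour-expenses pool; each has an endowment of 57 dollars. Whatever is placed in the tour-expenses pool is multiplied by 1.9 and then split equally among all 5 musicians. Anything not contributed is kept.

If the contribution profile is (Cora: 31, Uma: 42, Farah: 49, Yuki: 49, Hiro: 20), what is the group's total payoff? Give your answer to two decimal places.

Total contributed: 31 + 42 + 49 + 49 + 20 = 191; total kept: 5 × 57 − 191 = 94.
The tour-expenses pool pays out 1.9 × 191 = 362.90 in aggregate.
Group total = 94 + 362.90 = 456.90.

456.90 dollars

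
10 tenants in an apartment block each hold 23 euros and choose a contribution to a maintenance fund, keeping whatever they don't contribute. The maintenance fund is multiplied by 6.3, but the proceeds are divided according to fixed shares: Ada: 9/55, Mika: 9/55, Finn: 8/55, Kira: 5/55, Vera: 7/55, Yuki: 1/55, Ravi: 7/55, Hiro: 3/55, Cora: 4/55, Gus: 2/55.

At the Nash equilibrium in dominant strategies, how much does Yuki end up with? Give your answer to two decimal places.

For player j, contributing a unit is worthwhile iff 6.3 × (j's share) ≥ 1, i.e. iff j's share is at least 0.1587.
Ada and Mika clear that bar, contributing 23 each; the remaining 8 contribute 0. Total contributed: 46.
Yuki keeps 23 and receives 6.3 × 46 × 1/55 = 5.27 from the maintenance fund, for a payoff of 28.27.

28.27 euros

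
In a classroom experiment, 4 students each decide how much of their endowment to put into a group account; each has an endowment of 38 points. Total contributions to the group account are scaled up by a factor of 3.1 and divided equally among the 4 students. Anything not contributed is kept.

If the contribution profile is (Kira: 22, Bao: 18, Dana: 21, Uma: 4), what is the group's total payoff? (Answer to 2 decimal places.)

288.50 points

Total contributed: 22 + 18 + 21 + 4 = 65; total kept: 4 × 38 − 65 = 87.
The group account pays out 3.1 × 65 = 201.50 in aggregate.
Group total = 87 + 201.50 = 288.50.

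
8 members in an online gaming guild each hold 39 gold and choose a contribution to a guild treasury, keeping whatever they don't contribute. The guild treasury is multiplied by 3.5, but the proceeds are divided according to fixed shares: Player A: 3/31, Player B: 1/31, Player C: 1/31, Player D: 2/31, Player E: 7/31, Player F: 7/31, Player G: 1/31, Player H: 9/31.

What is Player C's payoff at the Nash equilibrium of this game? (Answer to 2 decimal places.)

43.40 gold

For player j, contributing a unit is worthwhile iff 3.5 × (j's share) ≥ 1, i.e. iff j's share is at least 0.2857.
The only share above 0.2857 is Player H's 9/31, contributing 39; the remaining 7 contribute 0. Total contributed: 39.
Player C keeps 39 and receives 3.5 × 39 × 1/31 = 4.40 from the guild treasury, for a payoff of 43.40.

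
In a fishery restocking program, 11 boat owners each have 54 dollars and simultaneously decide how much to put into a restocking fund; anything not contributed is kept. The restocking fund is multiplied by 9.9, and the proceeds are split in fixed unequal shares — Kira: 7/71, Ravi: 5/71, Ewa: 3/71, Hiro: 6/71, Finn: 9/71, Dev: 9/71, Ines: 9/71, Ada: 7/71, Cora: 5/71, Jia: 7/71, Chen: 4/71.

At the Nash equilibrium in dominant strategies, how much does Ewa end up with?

121.77 dollars

Player j's private return per contributed unit is 9.9 × (j's share). Contributing is weakly dominant for j when that share is at least 1/9.9 = 0.1010, and contributing 0 is dominant otherwise.
The shares above 0.1010 belong to Finn, Dev and Ines, contributing 54 each; the remaining 8 contribute 0. Total contributed: 162.
Ewa keeps 54 and receives 9.9 × 162 × 3/71 = 67.77 from the restocking fund, for a payoff of 121.77.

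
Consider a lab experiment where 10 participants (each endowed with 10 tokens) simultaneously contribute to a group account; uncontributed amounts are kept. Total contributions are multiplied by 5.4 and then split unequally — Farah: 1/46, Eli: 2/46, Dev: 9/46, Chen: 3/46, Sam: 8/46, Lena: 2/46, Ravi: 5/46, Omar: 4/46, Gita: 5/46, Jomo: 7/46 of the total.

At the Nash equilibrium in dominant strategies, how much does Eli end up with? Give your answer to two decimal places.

A player with share s gets back 5.4·s per unit contributed, so full contribution is dominant for anyone with s > 1/5.4 = 0.1852 and zero contribution is dominant for anyone below.
Only Dev (9/46) clears that bar, contributing 10; the remaining 9 contribute 0. Total contributed: 10.
Eli keeps 10 and receives 5.4 × 10 × 2/46 = 2.35 from the group account, for a payoff of 12.35.

12.35 tokens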